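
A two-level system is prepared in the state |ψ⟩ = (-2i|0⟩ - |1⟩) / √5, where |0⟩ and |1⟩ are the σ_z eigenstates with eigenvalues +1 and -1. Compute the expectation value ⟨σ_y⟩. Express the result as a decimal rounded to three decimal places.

-0.800

⟨σ_y⟩ = 2 Im(a* b)/(|a|²+|b|²) with a = -2i, b = -1.
a* b = -2i, so ⟨σ_y⟩ = -4/5.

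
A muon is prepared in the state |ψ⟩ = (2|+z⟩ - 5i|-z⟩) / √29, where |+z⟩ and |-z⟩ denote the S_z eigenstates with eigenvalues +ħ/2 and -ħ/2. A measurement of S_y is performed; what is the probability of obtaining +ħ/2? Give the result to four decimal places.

0.1552

|+y⟩ = (|+z⟩ + i|-z⟩)/√2, so ⟨+y|ψ⟩ = (-3) / (√2·√29).
P = |-3|² / 58 = 9/58.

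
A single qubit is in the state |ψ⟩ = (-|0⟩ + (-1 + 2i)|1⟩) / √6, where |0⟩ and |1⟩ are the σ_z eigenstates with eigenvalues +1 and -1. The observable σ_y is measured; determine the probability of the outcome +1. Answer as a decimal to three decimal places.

|+y⟩ = (|0⟩ + i|1⟩)/√2, so ⟨+y|ψ⟩ = (1 + i) / (√2·√6).
P = |1 + i|² / 12 = 2/12.

0.167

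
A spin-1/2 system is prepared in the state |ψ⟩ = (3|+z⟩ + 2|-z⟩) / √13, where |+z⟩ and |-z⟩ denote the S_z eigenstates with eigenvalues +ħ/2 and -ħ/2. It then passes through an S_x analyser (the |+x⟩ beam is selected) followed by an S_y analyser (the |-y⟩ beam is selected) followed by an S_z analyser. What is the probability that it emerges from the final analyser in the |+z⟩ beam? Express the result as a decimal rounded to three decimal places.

0.240

First analyser (S_x): P(|+x⟩) = |⟨+x|ψ⟩|² = 25/26.
After stage 1 the state is |+x⟩; P(|-y⟩) = |⟨-y|+x⟩|² = 1/2.
After stage 2 the state is |-y⟩; P(|+z⟩) = |⟨+z|-y⟩|² = 1/2.
Joint probability = 25/26 × 1/2 × 1/2 = 0.240.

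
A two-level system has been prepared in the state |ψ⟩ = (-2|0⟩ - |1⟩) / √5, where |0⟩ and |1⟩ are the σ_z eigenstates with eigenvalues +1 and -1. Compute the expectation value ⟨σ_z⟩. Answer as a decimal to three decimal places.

0.600

⟨σ_z⟩ = |a|² - |b|² divided by |a|²+|b|², with a, b the |0⟩, |1⟩ amplitudes.
= (4 - 1)/5 = 3/5.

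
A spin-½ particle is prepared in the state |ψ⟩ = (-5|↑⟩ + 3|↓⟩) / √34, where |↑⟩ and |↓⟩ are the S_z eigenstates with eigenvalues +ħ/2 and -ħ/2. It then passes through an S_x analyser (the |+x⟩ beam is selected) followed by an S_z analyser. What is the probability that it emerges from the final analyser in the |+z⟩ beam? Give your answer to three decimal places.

0.029

First analyser (S_x): P(|+x⟩) = |⟨+x|ψ⟩|² = 4/68.
After stage 1 the state is |+x⟩; P(|+z⟩) = |⟨+z|+x⟩|² = 1/2.
Joint probability = 4/68 × 1/2 = 0.029.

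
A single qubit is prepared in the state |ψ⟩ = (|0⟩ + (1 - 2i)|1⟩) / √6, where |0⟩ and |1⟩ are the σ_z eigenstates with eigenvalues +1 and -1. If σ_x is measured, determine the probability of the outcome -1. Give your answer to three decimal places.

|-x⟩ = (|0⟩ - |1⟩)/√2, so ⟨-x|ψ⟩ = (2i) / (√2·√6).
P = |2i|² / 12 = 4/12.

0.333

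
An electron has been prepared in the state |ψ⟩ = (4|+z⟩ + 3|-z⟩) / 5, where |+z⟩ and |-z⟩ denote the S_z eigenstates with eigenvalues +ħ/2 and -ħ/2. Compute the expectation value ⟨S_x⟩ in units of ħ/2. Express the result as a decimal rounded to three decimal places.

⟨σ_x⟩ = 2 Re(a* b)/(|a|²+|b|²) with a = 4, b = 3.
a* b = 12, so ⟨σ_x⟩ = 24/25.
⟨S_x⟩ = (ħ/2)·⟨σ_x⟩.

0.960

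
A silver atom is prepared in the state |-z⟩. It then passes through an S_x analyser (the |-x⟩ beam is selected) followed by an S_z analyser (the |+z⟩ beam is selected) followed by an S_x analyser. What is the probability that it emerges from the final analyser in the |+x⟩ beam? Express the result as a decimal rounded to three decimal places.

0.125

First analyser (S_x): from |-z⟩, P(|-x⟩) = 1/2.
After stage 1 the state is |-x⟩; P(|+z⟩) = |⟨+z|-x⟩|² = 1/2.
After stage 2 the state is |+z⟩; P(|+x⟩) = |⟨+x|+z⟩|² = 1/2.
Joint probability = 1/2 × 1/2 × 1/2 = 0.125.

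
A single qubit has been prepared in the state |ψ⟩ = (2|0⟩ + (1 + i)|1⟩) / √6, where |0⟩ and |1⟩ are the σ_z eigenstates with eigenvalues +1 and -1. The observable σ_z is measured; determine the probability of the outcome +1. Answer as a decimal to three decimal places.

0.667

The +1 outcome corresponds to |0⟩. Its amplitude in |ψ⟩ is 2/√6.
P = |2|² / 6 = 4/6.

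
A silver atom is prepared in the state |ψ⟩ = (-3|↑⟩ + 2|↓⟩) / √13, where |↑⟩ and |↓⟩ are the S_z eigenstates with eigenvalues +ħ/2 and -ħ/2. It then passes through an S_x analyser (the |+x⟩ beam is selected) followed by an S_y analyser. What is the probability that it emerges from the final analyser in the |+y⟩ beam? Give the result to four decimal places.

0.0192

First analyser (S_x): P(|+x⟩) = |⟨+x|ψ⟩|² = 1/26.
After stage 1 the state is |+x⟩; P(|+y⟩) = |⟨+y|+x⟩|² = 1/2.
Joint probability = 1/26 × 1/2 = 0.0192.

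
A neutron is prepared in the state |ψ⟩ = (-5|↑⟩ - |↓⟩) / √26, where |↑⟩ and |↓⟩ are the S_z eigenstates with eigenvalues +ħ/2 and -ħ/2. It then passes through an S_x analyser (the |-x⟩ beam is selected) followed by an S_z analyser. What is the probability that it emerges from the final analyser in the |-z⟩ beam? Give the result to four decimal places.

0.1538

First analyser (S_x): P(|-x⟩) = |⟨-x|ψ⟩|² = 16/52.
After stage 1 the state is |-x⟩; P(|-z⟩) = |⟨-z|-x⟩|² = 1/2.
Joint probability = 16/52 × 1/2 = 0.1538.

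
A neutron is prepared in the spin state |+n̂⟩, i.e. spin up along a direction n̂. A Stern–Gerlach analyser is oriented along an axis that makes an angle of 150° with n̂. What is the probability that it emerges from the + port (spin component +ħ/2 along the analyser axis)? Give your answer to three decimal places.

For spin-½, the probability of finding spin-up along an axis at angle θ to the initial spin direction is cos²(θ/2); spin-down is sin²(θ/2).
θ = 150°, so P = cos²(75°) ≈ 0.067.

0.067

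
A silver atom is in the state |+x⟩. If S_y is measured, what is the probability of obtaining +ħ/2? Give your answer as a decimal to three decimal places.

0.500

In the S_z basis, |+x⟩ = (|↑⟩ + |↓⟩)/√2 and |+y⟩ = (|↑⟩ + i|↓⟩)/√2.
|⟨+y|+x⟩|² = 1/2.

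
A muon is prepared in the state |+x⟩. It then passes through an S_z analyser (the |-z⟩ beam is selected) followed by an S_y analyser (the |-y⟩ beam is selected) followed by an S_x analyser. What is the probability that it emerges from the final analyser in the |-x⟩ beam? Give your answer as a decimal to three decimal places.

0.125

First analyser (S_z): from |+x⟩, P(|-z⟩) = 1/2.
After stage 1 the state is |-z⟩; P(|-y⟩) = |⟨-y|-z⟩|² = 1/2.
After stage 2 the state is |-y⟩; P(|-x⟩) = |⟨-x|-y⟩|² = 1/2.
Joint probability = 1/2 × 1/2 × 1/2 = 0.125.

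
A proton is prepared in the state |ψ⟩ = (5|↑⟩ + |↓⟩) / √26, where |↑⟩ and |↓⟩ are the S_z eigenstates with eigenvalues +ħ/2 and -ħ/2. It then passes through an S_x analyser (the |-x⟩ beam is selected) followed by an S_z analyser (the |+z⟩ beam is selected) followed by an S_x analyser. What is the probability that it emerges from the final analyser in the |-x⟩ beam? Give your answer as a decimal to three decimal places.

0.077

First analyser (S_x): P(|-x⟩) = |⟨-x|ψ⟩|² = 16/52.
After stage 1 the state is |-x⟩; P(|+z⟩) = |⟨+z|-x⟩|² = 1/2.
After stage 2 the state is |+z⟩; P(|-x⟩) = |⟨-x|+z⟩|² = 1/2.
Joint probability = 16/52 × 1/2 × 1/2 = 0.077.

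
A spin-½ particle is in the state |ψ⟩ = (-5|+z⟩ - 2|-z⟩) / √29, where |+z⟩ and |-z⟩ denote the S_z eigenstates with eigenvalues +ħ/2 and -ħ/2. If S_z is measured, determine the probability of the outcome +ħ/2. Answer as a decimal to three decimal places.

The +ħ/2 outcome corresponds to |+z⟩. Its amplitude in |ψ⟩ is -5/√29.
P = |-5|² / 29 = 25/29.

0.862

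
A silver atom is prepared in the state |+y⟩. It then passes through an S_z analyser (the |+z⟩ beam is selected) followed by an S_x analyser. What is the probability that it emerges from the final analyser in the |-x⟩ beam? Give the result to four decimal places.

First analyser (S_z): from |+y⟩, P(|+z⟩) = 1/2.
After stage 1 the state is |+z⟩; P(|-x⟩) = |⟨-x|+z⟩|² = 1/2.
Joint probability = 1/2 × 1/2 = 0.2500.

0.2500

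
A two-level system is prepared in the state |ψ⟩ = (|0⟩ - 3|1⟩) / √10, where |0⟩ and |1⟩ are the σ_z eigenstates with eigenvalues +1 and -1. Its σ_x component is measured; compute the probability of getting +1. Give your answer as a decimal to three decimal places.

|+x⟩ = (|0⟩ + |1⟩)/√2, so ⟨+x|ψ⟩ = (-2) / (√2·√10).
P = |-2|² / 20 = 4/20.

0.200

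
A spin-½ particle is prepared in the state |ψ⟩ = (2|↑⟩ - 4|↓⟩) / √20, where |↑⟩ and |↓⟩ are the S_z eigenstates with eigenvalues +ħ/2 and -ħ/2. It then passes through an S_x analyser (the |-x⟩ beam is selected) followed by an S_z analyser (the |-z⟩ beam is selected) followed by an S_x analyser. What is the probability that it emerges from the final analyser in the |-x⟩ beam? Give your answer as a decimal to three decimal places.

0.225

First analyser (S_x): P(|-x⟩) = |⟨-x|ψ⟩|² = 36/40.
After stage 1 the state is |-x⟩; P(|-z⟩) = |⟨-z|-x⟩|² = 1/2.
After stage 2 the state is |-z⟩; P(|-x⟩) = |⟨-x|-z⟩|² = 1/2.
Joint probability = 36/40 × 1/2 × 1/2 = 0.225.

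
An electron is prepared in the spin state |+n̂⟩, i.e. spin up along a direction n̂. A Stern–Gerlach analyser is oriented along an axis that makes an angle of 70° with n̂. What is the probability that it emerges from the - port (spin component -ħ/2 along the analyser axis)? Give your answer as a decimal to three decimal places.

0.329

For spin-½, the probability of finding spin-up along an axis at angle θ to the initial spin direction is cos²(θ/2); spin-down is sin²(θ/2).
θ = 70°, so P = sin²(35°) ≈ 0.329.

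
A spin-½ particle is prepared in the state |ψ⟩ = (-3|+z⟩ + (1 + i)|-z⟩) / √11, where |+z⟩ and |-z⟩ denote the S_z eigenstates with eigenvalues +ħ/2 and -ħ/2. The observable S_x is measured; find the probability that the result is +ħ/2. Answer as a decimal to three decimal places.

|+x⟩ = (|+z⟩ + |-z⟩)/√2, so ⟨+x|ψ⟩ = (-2 + i) / (√2·√11).
P = |-2 + i|² / 22 = 5/22.

0.227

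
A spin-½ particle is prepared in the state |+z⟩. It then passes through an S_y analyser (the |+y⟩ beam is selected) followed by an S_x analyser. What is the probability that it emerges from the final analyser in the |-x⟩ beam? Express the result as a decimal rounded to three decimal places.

First analyser (S_y): from |+z⟩, P(|+y⟩) = 1/2.
After stage 1 the state is |+y⟩; P(|-x⟩) = |⟨-x|+y⟩|² = 1/2.
Joint probability = 1/2 × 1/2 = 0.250.

0.250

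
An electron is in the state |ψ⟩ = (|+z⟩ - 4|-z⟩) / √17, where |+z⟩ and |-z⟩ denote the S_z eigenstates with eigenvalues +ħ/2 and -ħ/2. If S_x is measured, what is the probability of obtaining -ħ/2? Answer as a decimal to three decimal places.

|-x⟩ = (|+z⟩ - |-z⟩)/√2, so ⟨-x|ψ⟩ = (5) / (√2·√17).
P = |5|² / 34 = 25/34.

0.735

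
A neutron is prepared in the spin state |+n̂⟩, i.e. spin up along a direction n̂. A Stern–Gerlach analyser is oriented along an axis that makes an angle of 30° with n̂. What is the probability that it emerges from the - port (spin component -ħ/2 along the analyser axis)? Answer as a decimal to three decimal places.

For spin-½, the probability of finding spin-up along an axis at angle θ to the initial spin direction is cos²(θ/2); spin-down is sin²(θ/2).
θ = 30°, so P = sin²(15°) ≈ 0.067.

0.067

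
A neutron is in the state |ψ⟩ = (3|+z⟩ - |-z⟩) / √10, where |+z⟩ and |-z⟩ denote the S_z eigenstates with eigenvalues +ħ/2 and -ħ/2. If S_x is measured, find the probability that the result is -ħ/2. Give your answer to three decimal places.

|-x⟩ = (|+z⟩ - |-z⟩)/√2, so ⟨-x|ψ⟩ = (4) / (√2·√10).
P = |4|² / 20 = 16/20.

0.800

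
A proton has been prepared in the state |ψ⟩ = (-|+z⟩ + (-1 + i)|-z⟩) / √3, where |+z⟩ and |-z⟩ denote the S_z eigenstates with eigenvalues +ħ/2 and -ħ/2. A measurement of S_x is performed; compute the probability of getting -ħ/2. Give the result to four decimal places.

0.1667

|-x⟩ = (|+z⟩ - |-z⟩)/√2, so ⟨-x|ψ⟩ = (-i) / (√2·√3).
P = |-i|² / 6 = 1/6.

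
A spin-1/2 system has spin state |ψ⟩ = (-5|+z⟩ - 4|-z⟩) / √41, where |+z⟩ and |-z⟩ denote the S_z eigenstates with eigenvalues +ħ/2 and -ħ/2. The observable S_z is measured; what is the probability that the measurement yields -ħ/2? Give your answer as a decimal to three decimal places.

The -ħ/2 outcome corresponds to |-z⟩. Its amplitude in |ψ⟩ is -4/√41.
P = |-4|² / 41 = 16/41.

0.390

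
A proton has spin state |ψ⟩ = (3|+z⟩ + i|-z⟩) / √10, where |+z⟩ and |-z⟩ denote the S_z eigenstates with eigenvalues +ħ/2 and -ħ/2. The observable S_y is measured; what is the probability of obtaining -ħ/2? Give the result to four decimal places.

0.2000

|-y⟩ = (|+z⟩ - i|-z⟩)/√2, so ⟨-y|ψ⟩ = (2) / (√2·√10).
P = |2|² / 20 = 4/20.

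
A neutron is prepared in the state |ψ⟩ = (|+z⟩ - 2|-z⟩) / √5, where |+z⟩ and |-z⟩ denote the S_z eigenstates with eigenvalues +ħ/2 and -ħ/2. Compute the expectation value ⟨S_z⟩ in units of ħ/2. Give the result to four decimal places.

⟨σ_z⟩ = |a|² - |b|² divided by |a|²+|b|², with a, b the |+z⟩, |-z⟩ amplitudes.
= (1 - 4)/5 = -3/5.
⟨S_z⟩ = (ħ/2)·⟨σ_z⟩.

-0.6000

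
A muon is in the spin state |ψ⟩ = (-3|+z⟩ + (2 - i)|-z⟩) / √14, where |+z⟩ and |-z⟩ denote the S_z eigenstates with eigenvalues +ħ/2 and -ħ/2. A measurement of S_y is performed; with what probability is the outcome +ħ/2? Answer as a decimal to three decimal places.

0.714

|+y⟩ = (|+z⟩ + i|-z⟩)/√2, so ⟨+y|ψ⟩ = (-4 - 2i) / (√2·√14).
P = |-4 - 2i|² / 28 = 20/28.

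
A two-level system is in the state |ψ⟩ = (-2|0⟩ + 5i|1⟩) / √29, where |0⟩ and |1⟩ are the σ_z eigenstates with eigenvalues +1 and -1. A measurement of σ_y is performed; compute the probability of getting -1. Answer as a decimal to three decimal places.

0.845

|-y⟩ = (|0⟩ - i|1⟩)/√2, so ⟨-y|ψ⟩ = (-7) / (√2·√29).
P = |-7|² / 58 = 49/58.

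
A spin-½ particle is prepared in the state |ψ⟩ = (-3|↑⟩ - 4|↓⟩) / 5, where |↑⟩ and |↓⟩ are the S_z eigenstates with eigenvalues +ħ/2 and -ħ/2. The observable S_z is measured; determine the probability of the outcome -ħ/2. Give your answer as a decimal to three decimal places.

The -ħ/2 outcome corresponds to |↓⟩. Its amplitude in |ψ⟩ is -4/5.
P = |-4|² / 25 = 16/25.

0.640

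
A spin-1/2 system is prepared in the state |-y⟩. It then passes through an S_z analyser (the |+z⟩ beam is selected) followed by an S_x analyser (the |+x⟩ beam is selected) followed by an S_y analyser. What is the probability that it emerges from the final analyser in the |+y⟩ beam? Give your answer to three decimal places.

First analyser (S_z): from |-y⟩, P(|+z⟩) = 1/2.
After stage 1 the state is |+z⟩; P(|+x⟩) = |⟨+x|+z⟩|² = 1/2.
After stage 2 the state is |+x⟩; P(|+y⟩) = |⟨+y|+x⟩|² = 1/2.
Joint probability = 1/2 × 1/2 × 1/2 = 0.125.

0.125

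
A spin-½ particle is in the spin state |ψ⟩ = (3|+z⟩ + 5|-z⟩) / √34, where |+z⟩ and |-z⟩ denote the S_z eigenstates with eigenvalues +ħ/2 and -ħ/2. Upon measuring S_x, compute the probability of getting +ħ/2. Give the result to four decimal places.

0.9412

|+x⟩ = (|+z⟩ + |-z⟩)/√2, so ⟨+x|ψ⟩ = (8) / (√2·√34).
P = |8|² / 68 = 64/68.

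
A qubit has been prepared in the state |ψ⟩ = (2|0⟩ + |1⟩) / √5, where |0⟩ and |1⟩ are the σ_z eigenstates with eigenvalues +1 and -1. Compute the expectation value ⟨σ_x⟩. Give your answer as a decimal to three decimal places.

0.800

⟨σ_x⟩ = 2 Re(a* b)/(|a|²+|b|²) with a = 2, b = 1.
a* b = 2, so ⟨σ_x⟩ = 4/5.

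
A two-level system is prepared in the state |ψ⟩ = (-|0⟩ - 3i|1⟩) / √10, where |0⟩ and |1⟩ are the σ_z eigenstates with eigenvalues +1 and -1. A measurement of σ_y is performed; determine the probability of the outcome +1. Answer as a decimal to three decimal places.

0.800

|+y⟩ = (|0⟩ + i|1⟩)/√2, so ⟨+y|ψ⟩ = (-4) / (√2·√10).
P = |-4|² / 20 = 16/20.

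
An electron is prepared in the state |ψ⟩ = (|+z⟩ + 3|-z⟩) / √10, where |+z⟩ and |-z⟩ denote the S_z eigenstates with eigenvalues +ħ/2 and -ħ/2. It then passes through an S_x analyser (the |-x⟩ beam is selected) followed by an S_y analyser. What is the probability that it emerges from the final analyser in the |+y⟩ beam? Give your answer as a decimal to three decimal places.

First analyser (S_x): P(|-x⟩) = |⟨-x|ψ⟩|² = 4/20.
After stage 1 the state is |-x⟩; P(|+y⟩) = |⟨+y|-x⟩|² = 1/2.
Joint probability = 4/20 × 1/2 = 0.100.

0.100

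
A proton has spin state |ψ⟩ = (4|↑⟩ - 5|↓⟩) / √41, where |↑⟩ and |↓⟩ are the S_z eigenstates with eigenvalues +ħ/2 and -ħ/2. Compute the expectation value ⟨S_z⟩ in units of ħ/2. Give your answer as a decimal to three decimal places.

-0.220

⟨σ_z⟩ = |a|² - |b|² divided by |a|²+|b|², with a, b the |↑⟩, |↓⟩ amplitudes.
= (16 - 25)/41 = -9/41.
⟨S_z⟩ = (ħ/2)·⟨σ_z⟩.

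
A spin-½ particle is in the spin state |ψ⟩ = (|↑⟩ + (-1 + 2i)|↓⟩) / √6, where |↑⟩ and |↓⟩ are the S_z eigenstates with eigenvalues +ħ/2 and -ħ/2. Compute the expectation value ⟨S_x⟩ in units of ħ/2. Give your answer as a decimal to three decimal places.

-0.333

⟨σ_x⟩ = 2 Re(a* b)/(|a|²+|b|²) with a = 1, b = (-1 + 2i).
a* b = (-1 + 2i), so ⟨σ_x⟩ = -2/6.
⟨S_x⟩ = (ħ/2)·⟨σ_x⟩.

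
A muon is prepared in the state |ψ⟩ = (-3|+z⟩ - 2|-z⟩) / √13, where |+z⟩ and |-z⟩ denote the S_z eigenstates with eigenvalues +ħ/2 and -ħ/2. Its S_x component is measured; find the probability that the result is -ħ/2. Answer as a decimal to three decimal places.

0.038

|-x⟩ = (|+z⟩ - |-z⟩)/√2, so ⟨-x|ψ⟩ = (-1) / (√2·√13).
P = |-1|² / 26 = 1/26.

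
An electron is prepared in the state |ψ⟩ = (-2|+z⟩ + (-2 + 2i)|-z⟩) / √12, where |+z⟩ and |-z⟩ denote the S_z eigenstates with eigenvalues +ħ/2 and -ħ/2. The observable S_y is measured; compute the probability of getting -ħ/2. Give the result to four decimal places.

0.8333

|-y⟩ = (|+z⟩ - i|-z⟩)/√2, so ⟨-y|ψ⟩ = (-4 - 2i) / (√2·√12).
P = |-4 - 2i|² / 24 = 20/24.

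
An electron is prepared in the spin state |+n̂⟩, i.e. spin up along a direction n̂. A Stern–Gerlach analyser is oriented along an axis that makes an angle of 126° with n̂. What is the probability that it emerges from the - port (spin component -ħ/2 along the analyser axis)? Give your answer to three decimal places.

For spin-½, the probability of finding spin-up along an axis at angle θ to the initial spin direction is cos²(θ/2); spin-down is sin²(θ/2).
θ = 126°, so P = sin²(63°) ≈ 0.794.

0.794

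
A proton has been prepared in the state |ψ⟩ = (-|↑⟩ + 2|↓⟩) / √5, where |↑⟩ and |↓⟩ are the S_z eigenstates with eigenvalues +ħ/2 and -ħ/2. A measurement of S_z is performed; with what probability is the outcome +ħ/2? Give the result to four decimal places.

0.2000

The +ħ/2 outcome corresponds to |↑⟩. Its amplitude in |ψ⟩ is -1/√5.
P = |-1|² / 5 = 1/5.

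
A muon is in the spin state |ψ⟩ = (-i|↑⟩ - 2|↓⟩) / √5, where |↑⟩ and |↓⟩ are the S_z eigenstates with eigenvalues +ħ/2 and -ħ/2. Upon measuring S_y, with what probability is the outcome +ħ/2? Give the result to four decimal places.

|+y⟩ = (|↑⟩ + i|↓⟩)/√2, so ⟨+y|ψ⟩ = (i) / (√2·√5).
P = |i|² / 10 = 1/10.

0.1000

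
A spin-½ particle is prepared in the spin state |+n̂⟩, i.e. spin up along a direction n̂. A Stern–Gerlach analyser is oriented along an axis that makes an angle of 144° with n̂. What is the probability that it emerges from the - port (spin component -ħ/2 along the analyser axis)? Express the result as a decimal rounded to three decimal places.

For spin-½, the probability of finding spin-up along an axis at angle θ to the initial spin direction is cos²(θ/2); spin-down is sin²(θ/2).
θ = 144°, so P = sin²(72°) ≈ 0.905.

0.905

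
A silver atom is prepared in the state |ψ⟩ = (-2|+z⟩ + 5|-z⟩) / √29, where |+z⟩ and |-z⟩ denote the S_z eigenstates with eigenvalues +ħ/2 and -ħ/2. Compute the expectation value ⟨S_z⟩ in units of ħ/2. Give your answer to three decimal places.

⟨σ_z⟩ = |a|² - |b|² divided by |a|²+|b|², with a, b the |+z⟩, |-z⟩ amplitudes.
= (4 - 25)/29 = -21/29.
⟨S_z⟩ = (ħ/2)·⟨σ_z⟩.

-0.724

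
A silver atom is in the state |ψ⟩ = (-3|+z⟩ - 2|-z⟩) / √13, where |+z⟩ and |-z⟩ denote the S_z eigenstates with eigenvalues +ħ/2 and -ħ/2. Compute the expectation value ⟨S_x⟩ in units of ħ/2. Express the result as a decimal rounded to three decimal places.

⟨σ_x⟩ = 2 Re(a* b)/(|a|²+|b|²) with a = -3, b = -2.
a* b = 6, so ⟨σ_x⟩ = 12/13.
⟨S_x⟩ = (ħ/2)·⟨σ_x⟩.

0.923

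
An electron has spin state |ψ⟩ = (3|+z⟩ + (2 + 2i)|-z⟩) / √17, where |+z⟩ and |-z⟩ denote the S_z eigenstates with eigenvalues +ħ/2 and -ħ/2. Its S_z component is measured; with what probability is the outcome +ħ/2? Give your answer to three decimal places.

0.529

The +ħ/2 outcome corresponds to |+z⟩. Its amplitude in |ψ⟩ is 3/√17.
P = |3|² / 17 = 9/17.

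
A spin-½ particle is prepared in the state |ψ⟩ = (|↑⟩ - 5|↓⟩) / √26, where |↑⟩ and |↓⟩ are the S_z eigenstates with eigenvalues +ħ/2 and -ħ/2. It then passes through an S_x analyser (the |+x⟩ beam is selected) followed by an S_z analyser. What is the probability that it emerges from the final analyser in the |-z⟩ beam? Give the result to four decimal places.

0.1538

First analyser (S_x): P(|+x⟩) = |⟨+x|ψ⟩|² = 16/52.
After stage 1 the state is |+x⟩; P(|-z⟩) = |⟨-z|+x⟩|² = 1/2.
Joint probability = 16/52 × 1/2 = 0.1538.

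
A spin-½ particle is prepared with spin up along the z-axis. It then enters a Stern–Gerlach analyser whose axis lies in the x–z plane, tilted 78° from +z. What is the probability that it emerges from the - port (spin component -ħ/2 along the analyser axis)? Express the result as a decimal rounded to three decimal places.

0.396

For spin-½, the probability of finding spin-up along an axis at angle θ to the initial spin direction is cos²(θ/2); spin-down is sin²(θ/2).
θ = 78°, so P = sin²(39°) ≈ 0.396.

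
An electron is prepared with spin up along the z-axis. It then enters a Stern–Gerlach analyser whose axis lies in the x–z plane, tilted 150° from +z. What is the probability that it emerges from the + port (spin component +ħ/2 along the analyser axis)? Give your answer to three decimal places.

For spin-½, the probability of finding spin-up along an axis at angle θ to the initial spin direction is cos²(θ/2); spin-down is sin²(θ/2).
θ = 150°, so P = cos²(75°) ≈ 0.067.

0.067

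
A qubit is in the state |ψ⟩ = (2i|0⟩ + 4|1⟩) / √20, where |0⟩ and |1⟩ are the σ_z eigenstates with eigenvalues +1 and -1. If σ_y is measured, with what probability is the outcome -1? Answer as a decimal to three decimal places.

0.900

|-y⟩ = (|0⟩ - i|1⟩)/√2, so ⟨-y|ψ⟩ = (6i) / (√2·√20).
P = |6i|² / 40 = 36/40.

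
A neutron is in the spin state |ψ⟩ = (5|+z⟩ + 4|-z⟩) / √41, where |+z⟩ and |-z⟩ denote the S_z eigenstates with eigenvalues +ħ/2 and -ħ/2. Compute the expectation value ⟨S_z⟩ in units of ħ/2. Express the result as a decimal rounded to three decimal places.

0.220

⟨σ_z⟩ = |a|² - |b|² divided by |a|²+|b|², with a, b the |+z⟩, |-z⟩ amplitudes.
= (25 - 16)/41 = 9/41.
⟨S_z⟩ = (ħ/2)·⟨σ_z⟩.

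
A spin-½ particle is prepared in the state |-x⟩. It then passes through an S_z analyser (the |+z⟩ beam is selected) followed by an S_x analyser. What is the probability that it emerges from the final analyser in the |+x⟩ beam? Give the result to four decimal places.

0.2500

First analyser (S_z): from |-x⟩, P(|+z⟩) = 1/2.
After stage 1 the state is |+z⟩; P(|+x⟩) = |⟨+x|+z⟩|² = 1/2.
Joint probability = 1/2 × 1/2 = 0.2500.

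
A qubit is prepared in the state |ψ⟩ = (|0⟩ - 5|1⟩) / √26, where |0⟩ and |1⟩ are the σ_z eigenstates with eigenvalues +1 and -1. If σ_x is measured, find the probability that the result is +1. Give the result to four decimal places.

|+x⟩ = (|0⟩ + |1⟩)/√2, so ⟨+x|ψ⟩ = (-4) / (√2·√26).
P = |-4|² / 52 = 16/52.

0.3077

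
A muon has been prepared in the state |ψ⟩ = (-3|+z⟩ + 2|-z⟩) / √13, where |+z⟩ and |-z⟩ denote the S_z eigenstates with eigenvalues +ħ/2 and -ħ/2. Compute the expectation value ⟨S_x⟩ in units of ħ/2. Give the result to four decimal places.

⟨σ_x⟩ = 2 Re(a* b)/(|a|²+|b|²) with a = -3, b = 2.
a* b = -6, so ⟨σ_x⟩ = -12/13.
⟨S_x⟩ = (ħ/2)·⟨σ_x⟩.

-0.9231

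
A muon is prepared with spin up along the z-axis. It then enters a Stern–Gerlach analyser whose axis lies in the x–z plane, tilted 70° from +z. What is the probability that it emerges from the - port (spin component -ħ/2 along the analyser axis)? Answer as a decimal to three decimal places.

For spin-½, the probability of finding spin-up along an axis at angle θ to the initial spin direction is cos²(θ/2); spin-down is sin²(θ/2).
θ = 70°, so P = sin²(35°) ≈ 0.329.

0.329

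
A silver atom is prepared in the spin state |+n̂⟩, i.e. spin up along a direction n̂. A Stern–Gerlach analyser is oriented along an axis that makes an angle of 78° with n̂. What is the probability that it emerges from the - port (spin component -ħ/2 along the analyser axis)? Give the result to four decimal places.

For spin-½, the probability of finding spin-up along an axis at angle θ to the initial spin direction is cos²(θ/2); spin-down is sin²(θ/2).
θ = 78°, so P = sin²(39°) ≈ 0.3960.

0.3960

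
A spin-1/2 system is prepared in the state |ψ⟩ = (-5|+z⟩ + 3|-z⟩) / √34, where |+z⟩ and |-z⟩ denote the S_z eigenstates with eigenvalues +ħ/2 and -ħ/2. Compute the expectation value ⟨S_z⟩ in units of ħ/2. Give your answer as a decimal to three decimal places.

0.471

⟨σ_z⟩ = |a|² - |b|² divided by |a|²+|b|², with a, b the |+z⟩, |-z⟩ amplitudes.
= (25 - 9)/34 = 16/34.
⟨S_z⟩ = (ħ/2)·⟨σ_z⟩.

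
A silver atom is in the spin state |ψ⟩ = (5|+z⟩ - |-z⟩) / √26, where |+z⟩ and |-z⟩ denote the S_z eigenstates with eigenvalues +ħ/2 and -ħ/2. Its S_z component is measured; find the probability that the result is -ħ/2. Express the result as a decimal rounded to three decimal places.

The -ħ/2 outcome corresponds to |-z⟩. Its amplitude in |ψ⟩ is -1/√26.
P = |-1|² / 26 = 1/26.

0.038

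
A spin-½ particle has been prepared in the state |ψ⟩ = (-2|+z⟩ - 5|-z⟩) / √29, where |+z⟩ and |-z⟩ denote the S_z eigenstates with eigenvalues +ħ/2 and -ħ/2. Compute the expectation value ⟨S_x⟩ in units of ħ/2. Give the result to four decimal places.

⟨σ_x⟩ = 2 Re(a* b)/(|a|²+|b|²) with a = -2, b = -5.
a* b = 10, so ⟨σ_x⟩ = 20/29.
⟨S_x⟩ = (ħ/2)·⟨σ_x⟩.

0.6897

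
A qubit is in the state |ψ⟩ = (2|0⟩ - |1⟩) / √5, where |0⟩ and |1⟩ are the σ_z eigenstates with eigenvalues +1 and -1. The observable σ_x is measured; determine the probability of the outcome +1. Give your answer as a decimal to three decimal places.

|+x⟩ = (|0⟩ + |1⟩)/√2, so ⟨+x|ψ⟩ = (1) / (√2·√5).
P = |1|² / 10 = 1/10.

0.100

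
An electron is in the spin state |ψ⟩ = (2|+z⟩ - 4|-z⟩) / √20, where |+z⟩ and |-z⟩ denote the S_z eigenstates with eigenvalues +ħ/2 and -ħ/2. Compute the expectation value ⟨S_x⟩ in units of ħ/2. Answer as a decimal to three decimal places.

⟨σ_x⟩ = 2 Re(a* b)/(|a|²+|b|²) with a = 2, b = -4.
a* b = -8, so ⟨σ_x⟩ = -16/20.
⟨S_x⟩ = (ħ/2)·⟨σ_x⟩.

-0.800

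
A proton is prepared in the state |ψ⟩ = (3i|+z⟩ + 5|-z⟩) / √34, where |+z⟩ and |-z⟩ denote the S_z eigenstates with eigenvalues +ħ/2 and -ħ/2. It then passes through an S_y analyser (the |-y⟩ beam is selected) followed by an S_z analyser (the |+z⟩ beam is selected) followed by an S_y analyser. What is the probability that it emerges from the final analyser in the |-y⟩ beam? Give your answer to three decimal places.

First analyser (S_y): P(|-y⟩) = |⟨-y|ψ⟩|² = 64/68.
After stage 1 the state is |-y⟩; P(|+z⟩) = |⟨+z|-y⟩|² = 1/2.
After stage 2 the state is |+z⟩; P(|-y⟩) = |⟨-y|+z⟩|² = 1/2.
Joint probability = 64/68 × 1/2 × 1/2 = 0.235.

0.235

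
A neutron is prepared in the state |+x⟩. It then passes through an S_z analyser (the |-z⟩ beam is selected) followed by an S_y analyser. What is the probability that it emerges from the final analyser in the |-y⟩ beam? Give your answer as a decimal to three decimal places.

First analyser (S_z): from |+x⟩, P(|-z⟩) = 1/2.
After stage 1 the state is |-z⟩; P(|-y⟩) = |⟨-y|-z⟩|² = 1/2.
Joint probability = 1/2 × 1/2 = 0.250.

0.250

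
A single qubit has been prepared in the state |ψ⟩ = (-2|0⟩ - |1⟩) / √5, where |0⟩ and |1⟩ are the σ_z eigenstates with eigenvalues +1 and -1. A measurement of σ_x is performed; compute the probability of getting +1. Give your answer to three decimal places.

|+x⟩ = (|0⟩ + |1⟩)/√2, so ⟨+x|ψ⟩ = (-3) / (√2·√5).
P = |-3|² / 10 = 9/10.

0.900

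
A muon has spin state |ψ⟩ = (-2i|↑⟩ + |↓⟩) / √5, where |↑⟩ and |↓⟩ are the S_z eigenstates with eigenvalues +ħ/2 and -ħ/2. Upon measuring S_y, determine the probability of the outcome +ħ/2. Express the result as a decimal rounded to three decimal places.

0.900

|+y⟩ = (|↑⟩ + i|↓⟩)/√2, so ⟨+y|ψ⟩ = (-3i) / (√2·√5).
P = |-3i|² / 10 = 9/10.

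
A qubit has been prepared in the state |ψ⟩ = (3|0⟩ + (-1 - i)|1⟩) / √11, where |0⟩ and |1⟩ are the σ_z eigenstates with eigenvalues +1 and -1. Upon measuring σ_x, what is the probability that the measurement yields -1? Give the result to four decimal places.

|-x⟩ = (|0⟩ - |1⟩)/√2, so ⟨-x|ψ⟩ = (4 + i) / (√2·√11).
P = |4 + i|² / 22 = 17/22.

0.7727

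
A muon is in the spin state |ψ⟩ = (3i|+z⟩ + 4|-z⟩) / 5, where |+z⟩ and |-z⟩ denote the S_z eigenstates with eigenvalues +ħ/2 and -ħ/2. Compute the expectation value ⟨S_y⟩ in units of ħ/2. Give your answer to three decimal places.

-0.960

⟨σ_y⟩ = 2 Im(a* b)/(|a|²+|b|²) with a = 3i, b = 4.
a* b = -12i, so ⟨σ_y⟩ = -24/25.
⟨S_y⟩ = (ħ/2)·⟨σ_y⟩.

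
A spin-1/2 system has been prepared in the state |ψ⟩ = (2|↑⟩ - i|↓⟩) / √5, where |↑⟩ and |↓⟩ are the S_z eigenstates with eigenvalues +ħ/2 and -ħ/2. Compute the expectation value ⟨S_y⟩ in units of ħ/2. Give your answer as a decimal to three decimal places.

⟨σ_y⟩ = 2 Im(a* b)/(|a|²+|b|²) with a = 2, b = -i.
a* b = -2i, so ⟨σ_y⟩ = -4/5.
⟨S_y⟩ = (ħ/2)·⟨σ_y⟩.

-0.800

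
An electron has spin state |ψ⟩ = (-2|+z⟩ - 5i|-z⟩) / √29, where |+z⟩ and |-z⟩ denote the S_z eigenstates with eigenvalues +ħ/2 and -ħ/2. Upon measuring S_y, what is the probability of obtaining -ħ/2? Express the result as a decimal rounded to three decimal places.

0.155

|-y⟩ = (|+z⟩ - i|-z⟩)/√2, so ⟨-y|ψ⟩ = (3) / (√2·√29).
P = |3|² / 58 = 9/58.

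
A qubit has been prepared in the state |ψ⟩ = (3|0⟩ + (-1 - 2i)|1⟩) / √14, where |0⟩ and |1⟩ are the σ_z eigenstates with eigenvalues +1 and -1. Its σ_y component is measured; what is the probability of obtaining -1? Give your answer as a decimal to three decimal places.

0.929

|-y⟩ = (|0⟩ - i|1⟩)/√2, so ⟨-y|ψ⟩ = (5 - i) / (√2·√14).
P = |5 - i|² / 28 = 26/28.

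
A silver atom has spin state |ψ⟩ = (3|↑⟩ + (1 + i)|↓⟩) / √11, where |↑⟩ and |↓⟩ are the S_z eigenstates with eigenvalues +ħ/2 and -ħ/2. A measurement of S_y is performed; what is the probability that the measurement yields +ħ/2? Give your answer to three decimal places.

0.773

|+y⟩ = (|↑⟩ + i|↓⟩)/√2, so ⟨+y|ψ⟩ = (4 - i) / (√2·√11).
P = |4 - i|² / 22 = 17/22.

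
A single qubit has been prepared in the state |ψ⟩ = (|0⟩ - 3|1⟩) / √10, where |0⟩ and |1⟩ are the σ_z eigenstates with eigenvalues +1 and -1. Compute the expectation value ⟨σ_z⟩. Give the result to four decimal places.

⟨σ_z⟩ = |a|² - |b|² divided by |a|²+|b|², with a, b the |0⟩, |1⟩ amplitudes.
= (1 - 9)/10 = -8/10.

-0.8000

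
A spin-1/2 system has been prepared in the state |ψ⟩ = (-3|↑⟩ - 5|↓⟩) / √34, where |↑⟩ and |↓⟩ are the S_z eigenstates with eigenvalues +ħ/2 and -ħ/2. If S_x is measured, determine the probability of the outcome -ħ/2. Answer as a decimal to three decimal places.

|-x⟩ = (|↑⟩ - |↓⟩)/√2, so ⟨-x|ψ⟩ = (2) / (√2·√34).
P = |2|² / 68 = 4/68.

0.059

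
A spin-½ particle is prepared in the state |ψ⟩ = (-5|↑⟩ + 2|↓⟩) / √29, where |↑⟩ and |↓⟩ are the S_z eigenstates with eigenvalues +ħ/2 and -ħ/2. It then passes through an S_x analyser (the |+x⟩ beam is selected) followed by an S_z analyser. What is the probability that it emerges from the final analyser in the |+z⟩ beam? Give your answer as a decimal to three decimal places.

First analyser (S_x): P(|+x⟩) = |⟨+x|ψ⟩|² = 9/58.
After stage 1 the state is |+x⟩; P(|+z⟩) = |⟨+z|+x⟩|² = 1/2.
Joint probability = 9/58 × 1/2 = 0.078.

0.078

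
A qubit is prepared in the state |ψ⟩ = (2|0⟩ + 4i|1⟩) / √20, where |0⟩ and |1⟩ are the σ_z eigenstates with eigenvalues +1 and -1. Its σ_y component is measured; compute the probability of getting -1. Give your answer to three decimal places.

0.100

|-y⟩ = (|0⟩ - i|1⟩)/√2, so ⟨-y|ψ⟩ = (-2) / (√2·√20).
P = |-2|² / 40 = 4/40.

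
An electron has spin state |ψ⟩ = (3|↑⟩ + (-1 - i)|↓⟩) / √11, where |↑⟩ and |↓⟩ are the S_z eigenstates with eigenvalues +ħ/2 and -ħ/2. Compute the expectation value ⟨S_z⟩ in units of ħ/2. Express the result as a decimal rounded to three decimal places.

0.636

⟨σ_z⟩ = |a|² - |b|² divided by |a|²+|b|², with a, b the |↑⟩, |↓⟩ amplitudes.
= (9 - 2)/11 = 7/11.
⟨S_z⟩ = (ħ/2)·⟨σ_z⟩.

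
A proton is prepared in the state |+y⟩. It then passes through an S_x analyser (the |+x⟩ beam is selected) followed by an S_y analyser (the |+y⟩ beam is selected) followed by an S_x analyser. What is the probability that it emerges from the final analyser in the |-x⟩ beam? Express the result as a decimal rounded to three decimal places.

0.125

First analyser (S_x): from |+y⟩, P(|+x⟩) = 1/2.
After stage 1 the state is |+x⟩; P(|+y⟩) = |⟨+y|+x⟩|² = 1/2.
After stage 2 the state is |+y⟩; P(|-x⟩) = |⟨-x|+y⟩|² = 1/2.
Joint probability = 1/2 × 1/2 × 1/2 = 0.125.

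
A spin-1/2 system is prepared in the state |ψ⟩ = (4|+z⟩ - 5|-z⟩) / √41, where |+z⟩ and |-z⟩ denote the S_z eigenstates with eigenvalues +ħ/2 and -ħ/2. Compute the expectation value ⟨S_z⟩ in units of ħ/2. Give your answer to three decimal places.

⟨σ_z⟩ = |a|² - |b|² divided by |a|²+|b|², with a, b the |+z⟩, |-z⟩ amplitudes.
= (16 - 25)/41 = -9/41.
⟨S_z⟩ = (ħ/2)·⟨σ_z⟩.

-0.220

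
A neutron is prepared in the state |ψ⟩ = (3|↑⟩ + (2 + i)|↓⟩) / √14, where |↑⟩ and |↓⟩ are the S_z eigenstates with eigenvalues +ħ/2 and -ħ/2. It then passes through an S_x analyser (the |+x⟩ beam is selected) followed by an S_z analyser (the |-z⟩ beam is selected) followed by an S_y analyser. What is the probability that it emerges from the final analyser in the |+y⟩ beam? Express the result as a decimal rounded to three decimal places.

0.232

First analyser (S_x): P(|+x⟩) = |⟨+x|ψ⟩|² = 26/28.
After stage 1 the state is |+x⟩; P(|-z⟩) = |⟨-z|+x⟩|² = 1/2.
After stage 2 the state is |-z⟩; P(|+y⟩) = |⟨+y|-z⟩|² = 1/2.
Joint probability = 26/28 × 1/2 × 1/2 = 0.232.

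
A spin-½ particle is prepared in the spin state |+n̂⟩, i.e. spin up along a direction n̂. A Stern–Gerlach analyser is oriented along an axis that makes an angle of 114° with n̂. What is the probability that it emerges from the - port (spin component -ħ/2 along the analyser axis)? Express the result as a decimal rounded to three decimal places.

0.703

For spin-½, the probability of finding spin-up along an axis at angle θ to the initial spin direction is cos²(θ/2); spin-down is sin²(θ/2).
θ = 114°, so P = sin²(57°) ≈ 0.703.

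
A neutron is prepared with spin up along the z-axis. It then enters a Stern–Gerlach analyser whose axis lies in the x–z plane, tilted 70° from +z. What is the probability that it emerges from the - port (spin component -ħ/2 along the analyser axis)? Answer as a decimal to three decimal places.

For spin-½, the probability of finding spin-up along an axis at angle θ to the initial spin direction is cos²(θ/2); spin-down is sin²(θ/2).
θ = 70°, so P = sin²(35°) ≈ 0.329.

0.329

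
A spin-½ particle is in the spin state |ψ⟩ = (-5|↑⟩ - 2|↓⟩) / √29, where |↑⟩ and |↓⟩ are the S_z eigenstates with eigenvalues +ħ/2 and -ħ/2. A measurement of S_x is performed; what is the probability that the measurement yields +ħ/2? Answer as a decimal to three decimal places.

0.845

|+x⟩ = (|↑⟩ + |↓⟩)/√2, so ⟨+x|ψ⟩ = (-7) / (√2·√29).
P = |-7|² / 58 = 49/58.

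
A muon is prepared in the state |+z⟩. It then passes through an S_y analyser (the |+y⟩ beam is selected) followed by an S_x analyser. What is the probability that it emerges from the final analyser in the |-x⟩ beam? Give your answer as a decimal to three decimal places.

0.250

First analyser (S_y): from |+z⟩, P(|+y⟩) = 1/2.
After stage 1 the state is |+y⟩; P(|-x⟩) = |⟨-x|+y⟩|² = 1/2.
Joint probability = 1/2 × 1/2 = 0.250.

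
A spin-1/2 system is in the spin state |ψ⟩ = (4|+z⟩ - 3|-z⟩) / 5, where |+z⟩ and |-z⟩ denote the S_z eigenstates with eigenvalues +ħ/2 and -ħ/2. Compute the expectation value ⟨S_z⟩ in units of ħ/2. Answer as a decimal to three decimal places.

⟨σ_z⟩ = |a|² - |b|² divided by |a|²+|b|², with a, b the |+z⟩, |-z⟩ amplitudes.
= (16 - 9)/25 = 7/25.
⟨S_z⟩ = (ħ/2)·⟨σ_z⟩.

0.280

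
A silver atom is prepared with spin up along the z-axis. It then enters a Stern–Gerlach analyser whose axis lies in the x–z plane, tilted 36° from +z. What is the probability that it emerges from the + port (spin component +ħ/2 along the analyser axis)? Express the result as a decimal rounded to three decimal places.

For spin-½, the probability of finding spin-up along an axis at angle θ to the initial spin direction is cos²(θ/2); spin-down is sin²(θ/2).
θ = 36°, so P = cos²(18°) ≈ 0.905.

0.905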